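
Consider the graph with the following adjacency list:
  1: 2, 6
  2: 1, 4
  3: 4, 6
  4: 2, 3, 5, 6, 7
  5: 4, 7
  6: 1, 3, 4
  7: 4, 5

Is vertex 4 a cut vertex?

Deleting 4 raises the number of components from 1 to 2, so 4 is a cut vertex.

Yes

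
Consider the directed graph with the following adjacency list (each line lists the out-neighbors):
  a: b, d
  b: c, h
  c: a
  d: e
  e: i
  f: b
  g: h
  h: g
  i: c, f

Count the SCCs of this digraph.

{a, b, c, d, e, f, i} are all mutually reachable — one SCC of size 7.
{g, h} are all mutually reachable — one SCC of size 2.
That gives 2 strongly connected components.

2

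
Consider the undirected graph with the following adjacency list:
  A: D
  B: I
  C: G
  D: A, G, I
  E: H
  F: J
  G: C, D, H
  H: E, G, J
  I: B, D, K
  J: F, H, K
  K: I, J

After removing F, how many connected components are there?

1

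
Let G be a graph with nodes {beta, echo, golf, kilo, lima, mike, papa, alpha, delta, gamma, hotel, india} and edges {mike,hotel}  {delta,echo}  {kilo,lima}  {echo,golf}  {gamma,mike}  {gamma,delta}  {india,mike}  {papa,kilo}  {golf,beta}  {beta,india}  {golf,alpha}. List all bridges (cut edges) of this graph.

The edges on the cycle gamma-delta-echo-golf-beta-india-mike-gamma are not bridges since each lies on that cycle.
But removing kilo-lima disconnects kilo from lima; removing hotel-mike disconnects hotel from mike; removing papa-kilo disconnects papa from kilo; removing golf-alpha disconnects golf from alpha — these are bridges.

alpha-golf, hotel-mike, kilo-lima, kilo-papa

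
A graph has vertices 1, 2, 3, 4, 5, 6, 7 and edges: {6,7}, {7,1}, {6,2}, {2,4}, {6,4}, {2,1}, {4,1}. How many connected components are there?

3

5 is isolated — a component by itself.
3 is isolated — a component by itself.
Starting from 1 we can reach 1, 2, 4, 6, 7. That is one component of size 5.
Total: 3 components.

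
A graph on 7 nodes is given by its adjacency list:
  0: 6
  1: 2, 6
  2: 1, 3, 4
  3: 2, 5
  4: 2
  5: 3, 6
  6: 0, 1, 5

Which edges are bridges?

The edges on the cycle 2-3-5-6-1-2 are not bridges since each lies on that cycle.
But removing 2-4 disconnects 2 from 4; removing 6-0 disconnects 6 from 0 — these are bridges.

0-6, 2-4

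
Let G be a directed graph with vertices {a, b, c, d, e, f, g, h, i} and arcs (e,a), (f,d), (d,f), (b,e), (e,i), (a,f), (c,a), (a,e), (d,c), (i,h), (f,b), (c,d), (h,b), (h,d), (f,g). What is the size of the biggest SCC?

8

{a, b, c, d, e, f, h, i} are all mutually reachable — one SCC of size 8.
{g} is an SCC by itself.
The largest has 8 vertices.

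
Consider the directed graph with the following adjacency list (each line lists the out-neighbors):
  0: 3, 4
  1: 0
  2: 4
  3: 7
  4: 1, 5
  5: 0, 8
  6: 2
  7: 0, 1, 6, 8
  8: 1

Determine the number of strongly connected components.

{0, 1, 2, 3, 4, 5, 6, 7, 8} are all mutually reachable — one SCC of size 9.
That gives 1 strongly connected component.

1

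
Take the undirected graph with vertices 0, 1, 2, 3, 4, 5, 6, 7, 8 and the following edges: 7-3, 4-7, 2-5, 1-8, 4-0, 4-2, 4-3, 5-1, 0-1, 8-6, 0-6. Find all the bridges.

none

The edges on the cycle 4-7-3-4 are not bridges since each lies on that cycle.
Every edge lies on some cycle, so there are no bridges.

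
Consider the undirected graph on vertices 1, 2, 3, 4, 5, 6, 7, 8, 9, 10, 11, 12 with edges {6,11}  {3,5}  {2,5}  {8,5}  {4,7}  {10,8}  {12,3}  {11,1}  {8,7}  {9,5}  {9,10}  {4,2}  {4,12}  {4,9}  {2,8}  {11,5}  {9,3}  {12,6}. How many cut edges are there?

1

The edges on the cycle 4-12-3-9-4 are not bridges since each lies on that cycle.
But removing 11-1 disconnects 11 from 1 — this is a bridge.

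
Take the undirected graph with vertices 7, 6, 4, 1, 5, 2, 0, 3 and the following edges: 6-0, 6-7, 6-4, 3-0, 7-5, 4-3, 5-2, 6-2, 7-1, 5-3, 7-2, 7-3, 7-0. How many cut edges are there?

The edges on the cycle 7-5-3-7 are not bridges since each lies on that cycle.
But removing 7-1 disconnects 7 from 1 — this is a bridge.

1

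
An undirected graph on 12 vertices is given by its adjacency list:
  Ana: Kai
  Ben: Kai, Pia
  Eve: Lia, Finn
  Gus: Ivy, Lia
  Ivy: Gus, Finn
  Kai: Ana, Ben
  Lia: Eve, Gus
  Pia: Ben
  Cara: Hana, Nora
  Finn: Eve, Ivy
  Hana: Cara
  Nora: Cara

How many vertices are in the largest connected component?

5

Starting from Cara we can reach Cara, Hana, Nora. That is one component of size 3.
Starting from Ana we can reach Ana, Ben, Kai, Pia. That is one component of size 4.
Starting from Eve we can reach Eve, Gus, Ivy, Lia, Finn. That is one component of size 5.
The largest has 5 vertices.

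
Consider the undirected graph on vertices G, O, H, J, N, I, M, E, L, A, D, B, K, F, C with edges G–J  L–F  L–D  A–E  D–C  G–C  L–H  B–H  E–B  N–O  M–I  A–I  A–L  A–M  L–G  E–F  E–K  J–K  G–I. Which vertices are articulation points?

none

Removing O, for instance, still leaves 2 components. No single vertex removal increases the component count — the graph has no articulation points.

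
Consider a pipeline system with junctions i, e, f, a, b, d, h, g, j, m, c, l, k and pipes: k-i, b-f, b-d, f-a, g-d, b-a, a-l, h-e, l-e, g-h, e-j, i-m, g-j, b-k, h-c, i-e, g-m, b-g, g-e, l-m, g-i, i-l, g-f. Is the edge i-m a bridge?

No

After removing i-m, the path i-g-m still connects them, so the edge is not a bridge.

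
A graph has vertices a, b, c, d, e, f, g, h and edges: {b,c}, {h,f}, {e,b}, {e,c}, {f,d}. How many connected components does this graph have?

a is isolated — a component by itself.
g is isolated — a component by itself.
Starting from b we can reach b, c, e. That is one component of size 3.
Starting from d we can reach d, f, h. That is one component of size 3.
Total: 4 components.

4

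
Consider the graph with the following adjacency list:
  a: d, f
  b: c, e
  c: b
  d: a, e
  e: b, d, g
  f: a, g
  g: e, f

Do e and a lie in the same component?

From e we can reach a, b, c, d, e, f, g, which includes a.

Yes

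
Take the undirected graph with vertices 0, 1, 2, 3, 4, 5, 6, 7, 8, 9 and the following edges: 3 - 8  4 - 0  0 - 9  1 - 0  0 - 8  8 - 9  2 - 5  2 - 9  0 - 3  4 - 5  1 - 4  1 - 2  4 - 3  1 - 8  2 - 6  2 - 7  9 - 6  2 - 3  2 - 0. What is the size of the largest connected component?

Starting from 0 we can reach 0, 1, 2, 3, 4, 5, 6, 7, 8, 9. That is one component of size 10.
The largest has 10 vertices.

10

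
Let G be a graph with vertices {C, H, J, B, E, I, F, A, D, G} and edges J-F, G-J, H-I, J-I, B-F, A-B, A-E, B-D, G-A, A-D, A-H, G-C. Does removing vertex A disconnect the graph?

Yes

Deleting A raises the number of components from 1 to 2, so A is a cut vertex.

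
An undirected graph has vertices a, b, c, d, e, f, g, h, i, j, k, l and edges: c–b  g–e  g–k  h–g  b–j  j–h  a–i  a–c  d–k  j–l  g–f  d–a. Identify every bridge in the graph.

a-i, e-g, f-g, j-l

The edges on the cycle d-a-c-b-j-h-g-k-d are not bridges since each lies on that cycle.
But removing a–i disconnects a from i; removing f–g disconnects f from g; removing e–g disconnects e from g; removing l–j disconnects l from j — these are bridges.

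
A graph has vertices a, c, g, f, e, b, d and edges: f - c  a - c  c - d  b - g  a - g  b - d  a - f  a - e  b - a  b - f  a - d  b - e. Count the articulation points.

Removing a, for instance, still leaves 1 component. No single vertex removal increases the component count — the graph has no articulation points.

0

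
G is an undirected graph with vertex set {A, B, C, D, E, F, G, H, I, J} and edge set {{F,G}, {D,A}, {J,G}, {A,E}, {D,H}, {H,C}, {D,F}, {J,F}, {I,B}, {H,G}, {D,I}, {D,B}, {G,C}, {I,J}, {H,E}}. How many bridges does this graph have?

0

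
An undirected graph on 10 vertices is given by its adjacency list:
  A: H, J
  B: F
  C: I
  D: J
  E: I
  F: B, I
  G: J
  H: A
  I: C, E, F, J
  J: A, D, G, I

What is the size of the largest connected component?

10

Starting from A we can reach A, B, C, D, E, F, G, H, I, J. That is one component of size 10.
The largest has 10 vertices.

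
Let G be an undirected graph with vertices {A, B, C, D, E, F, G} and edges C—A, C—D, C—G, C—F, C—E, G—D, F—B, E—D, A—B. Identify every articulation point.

C

Removing C increases the component count from 1 to 2, so C is a cut vertex.
By contrast removing G leaves 1 component; it is not a cut vertex. No other vertex is a cut vertex either.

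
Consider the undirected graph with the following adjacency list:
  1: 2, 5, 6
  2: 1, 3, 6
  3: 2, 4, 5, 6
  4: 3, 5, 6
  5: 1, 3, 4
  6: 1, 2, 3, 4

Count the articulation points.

Removing 1, for instance, still leaves 1 component. No single vertex removal increases the component count — the graph has no articulation points.

0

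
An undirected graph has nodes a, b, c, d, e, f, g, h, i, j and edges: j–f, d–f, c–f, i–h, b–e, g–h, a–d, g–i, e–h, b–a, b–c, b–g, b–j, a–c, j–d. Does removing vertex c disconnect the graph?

No

Deleting c leaves 1 component (was 1) (its neighbors a, b, f remain connected to each other), so c is not a cut vertex.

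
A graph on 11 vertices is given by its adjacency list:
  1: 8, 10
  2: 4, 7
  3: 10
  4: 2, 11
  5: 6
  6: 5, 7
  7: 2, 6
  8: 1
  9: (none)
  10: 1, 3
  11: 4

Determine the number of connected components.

3

9 is isolated — a component by itself.
Starting from 1 we can reach 1, 3, 8, 10. That is one component of size 4.
Starting from 2 we can reach 2, 4, 5, 6, 7, 11. That is one component of size 6.
Total: 3 components.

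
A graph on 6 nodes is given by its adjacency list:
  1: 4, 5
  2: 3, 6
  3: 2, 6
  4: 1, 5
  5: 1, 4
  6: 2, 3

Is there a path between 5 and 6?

The component containing 5 is {1, 4, 5}, and 6 is not in it.

No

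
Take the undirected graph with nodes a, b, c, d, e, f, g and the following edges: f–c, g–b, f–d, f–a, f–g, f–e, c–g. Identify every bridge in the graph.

a-f, b-g, d-f, e-f

The edges on the cycle f-c-g-f are not bridges since each lies on that cycle.
But removing g–b disconnects g from b; removing f–a disconnects f from a; removing f–e disconnects f from e; removing f–d disconnects f from d — these are bridges.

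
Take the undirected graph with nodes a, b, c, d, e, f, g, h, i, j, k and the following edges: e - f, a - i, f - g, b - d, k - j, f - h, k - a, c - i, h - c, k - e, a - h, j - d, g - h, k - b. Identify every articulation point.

k

Removing k increases the component count from 1 to 2, so k is a cut vertex.
By contrast removing i leaves 1 component; it is not a cut vertex. No other vertex is a cut vertex either.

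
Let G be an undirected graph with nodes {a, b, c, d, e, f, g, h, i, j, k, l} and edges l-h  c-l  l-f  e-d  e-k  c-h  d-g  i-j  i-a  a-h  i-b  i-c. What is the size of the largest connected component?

Starting from d we can reach d, e, g, k. That is one component of size 4.
Starting from a we can reach a, b, c, f, h, i, j, l. That is one component of size 8.
The largest has 8 vertices.

8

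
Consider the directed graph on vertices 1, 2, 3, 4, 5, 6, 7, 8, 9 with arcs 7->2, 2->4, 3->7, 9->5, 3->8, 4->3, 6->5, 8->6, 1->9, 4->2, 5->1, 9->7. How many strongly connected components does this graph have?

1

{1, 2, 3, 4, 5, 6, 7, 8, 9} are all mutually reachable — one SCC of size 9.
That gives 1 strongly connected component.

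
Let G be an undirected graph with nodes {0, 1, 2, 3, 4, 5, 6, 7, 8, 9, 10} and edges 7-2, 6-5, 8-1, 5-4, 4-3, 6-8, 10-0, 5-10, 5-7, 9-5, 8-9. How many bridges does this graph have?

7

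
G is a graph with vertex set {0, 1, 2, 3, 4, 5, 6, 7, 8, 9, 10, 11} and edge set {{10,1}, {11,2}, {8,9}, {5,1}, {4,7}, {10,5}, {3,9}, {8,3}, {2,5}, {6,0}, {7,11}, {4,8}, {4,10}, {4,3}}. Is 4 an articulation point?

Yes

Deleting 4 raises the number of components from 2 to 3, so 4 is a cut vertex.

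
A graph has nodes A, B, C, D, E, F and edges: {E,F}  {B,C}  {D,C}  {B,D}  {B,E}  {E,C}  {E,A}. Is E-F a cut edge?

Removing E-F leaves no path between E and F: the component count goes from 1 to 2. So it is a bridge.

Yes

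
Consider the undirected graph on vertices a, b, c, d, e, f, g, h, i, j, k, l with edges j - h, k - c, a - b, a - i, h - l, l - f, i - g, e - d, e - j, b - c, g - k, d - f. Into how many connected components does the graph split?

2

Starting from d we can reach d, e, f, h, j, l. That is one component of size 6.
Starting from a we can reach a, b, c, g, i, k. That is one component of size 6.
Total: 2 components.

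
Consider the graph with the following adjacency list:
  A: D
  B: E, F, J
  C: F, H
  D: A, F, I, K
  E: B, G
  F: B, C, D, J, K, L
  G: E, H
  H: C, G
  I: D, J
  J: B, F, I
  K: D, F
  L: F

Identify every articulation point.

D, F

Removing D increases the component count from 1 to 2, so D is a cut vertex.
Removing F increases the component count from 1 to 2, so F is a cut vertex.
By contrast removing I leaves 1 component; it is not a cut vertex. No other vertex is a cut vertex either.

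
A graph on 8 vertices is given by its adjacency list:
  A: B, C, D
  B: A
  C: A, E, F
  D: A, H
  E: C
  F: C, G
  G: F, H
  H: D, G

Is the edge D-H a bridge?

No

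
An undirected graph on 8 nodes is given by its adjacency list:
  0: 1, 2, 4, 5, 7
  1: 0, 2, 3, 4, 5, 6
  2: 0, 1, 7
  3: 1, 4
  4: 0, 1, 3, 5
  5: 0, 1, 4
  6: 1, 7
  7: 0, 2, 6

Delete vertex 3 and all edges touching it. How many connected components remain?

With 3 gone, the remaining components are: {0, 1, 2, 4, 5, 6, 7}.
That is 1 component.

1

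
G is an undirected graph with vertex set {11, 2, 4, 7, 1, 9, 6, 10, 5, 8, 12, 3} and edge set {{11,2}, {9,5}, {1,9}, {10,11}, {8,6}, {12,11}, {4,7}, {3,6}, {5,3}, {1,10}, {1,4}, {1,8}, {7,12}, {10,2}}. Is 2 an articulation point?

No

Deleting 2 leaves 1 component (was 1) (its neighbors 10, 11 remain connected to each other), so 2 is not a cut vertex.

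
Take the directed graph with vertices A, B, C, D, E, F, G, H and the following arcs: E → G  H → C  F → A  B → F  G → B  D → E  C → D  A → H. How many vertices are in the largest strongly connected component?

8

{A, B, C, D, E, F, G, H} are all mutually reachable — one SCC of size 8.
The largest has 8 vertices.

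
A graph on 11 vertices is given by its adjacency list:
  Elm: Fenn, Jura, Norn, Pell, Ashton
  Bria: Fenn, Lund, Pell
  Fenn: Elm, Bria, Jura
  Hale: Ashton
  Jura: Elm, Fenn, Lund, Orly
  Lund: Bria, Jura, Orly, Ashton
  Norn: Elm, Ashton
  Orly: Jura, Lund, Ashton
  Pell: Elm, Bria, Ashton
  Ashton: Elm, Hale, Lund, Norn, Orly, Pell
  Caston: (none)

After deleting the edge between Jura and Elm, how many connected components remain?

2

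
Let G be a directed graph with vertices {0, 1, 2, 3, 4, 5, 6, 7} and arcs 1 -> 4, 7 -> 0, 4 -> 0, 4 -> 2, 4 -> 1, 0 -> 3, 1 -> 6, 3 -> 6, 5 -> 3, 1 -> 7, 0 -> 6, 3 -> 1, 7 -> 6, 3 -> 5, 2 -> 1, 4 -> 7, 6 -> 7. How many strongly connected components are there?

1

{0, 1, 2, 3, 4, 5, 6, 7} are all mutually reachable — one SCC of size 8.
That gives 1 strongly connected component.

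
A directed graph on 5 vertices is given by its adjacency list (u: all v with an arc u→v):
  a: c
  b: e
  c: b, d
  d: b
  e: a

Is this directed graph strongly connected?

Yes

From b we can reach every vertex (a, b, c, d, e), and every vertex can reach b (a, b, c, d, e). So the whole graph is one strongly connected component.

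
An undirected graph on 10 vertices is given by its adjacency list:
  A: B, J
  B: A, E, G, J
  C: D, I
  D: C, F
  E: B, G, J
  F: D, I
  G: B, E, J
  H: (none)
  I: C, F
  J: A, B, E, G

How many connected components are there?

3

H is isolated — a component by itself.
Starting from C we can reach C, D, F, I. That is one component of size 4.
Starting from A we can reach A, B, E, G, J. That is one component of size 5.
Total: 3 components.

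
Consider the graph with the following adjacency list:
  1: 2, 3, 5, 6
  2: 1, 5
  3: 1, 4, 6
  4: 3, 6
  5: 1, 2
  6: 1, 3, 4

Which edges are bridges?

none

The edges on the cycle 1-5-2-1 are not bridges since each lies on that cycle.
Every edge lies on some cycle, so there are no bridges.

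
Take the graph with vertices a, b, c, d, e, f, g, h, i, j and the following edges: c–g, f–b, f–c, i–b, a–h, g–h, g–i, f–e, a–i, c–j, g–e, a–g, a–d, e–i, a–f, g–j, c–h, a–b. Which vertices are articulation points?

a

Removing a increases the component count from 1 to 2, so a is a cut vertex.
By contrast removing f leaves 1 component; it is not a cut vertex. No other vertex is a cut vertex either.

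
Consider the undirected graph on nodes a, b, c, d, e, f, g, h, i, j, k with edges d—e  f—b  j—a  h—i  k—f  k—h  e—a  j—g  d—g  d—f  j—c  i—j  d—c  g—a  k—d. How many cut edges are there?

1

The edges on the cycle k-h-i-j-c-d-k are not bridges since each lies on that cycle.
But removing b—f disconnects b from f — this is a bridge.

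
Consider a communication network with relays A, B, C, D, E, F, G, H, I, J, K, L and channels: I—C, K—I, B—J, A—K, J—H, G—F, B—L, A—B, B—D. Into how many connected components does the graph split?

3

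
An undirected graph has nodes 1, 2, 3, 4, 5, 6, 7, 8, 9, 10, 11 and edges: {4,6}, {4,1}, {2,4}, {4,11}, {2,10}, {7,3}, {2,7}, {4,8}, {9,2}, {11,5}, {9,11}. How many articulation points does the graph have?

4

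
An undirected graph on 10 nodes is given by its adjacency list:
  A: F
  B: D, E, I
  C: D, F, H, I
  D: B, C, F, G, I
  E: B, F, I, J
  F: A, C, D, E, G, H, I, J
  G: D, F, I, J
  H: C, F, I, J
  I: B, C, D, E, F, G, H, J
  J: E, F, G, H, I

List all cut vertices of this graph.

F

Removing F increases the component count from 1 to 2, so F is a cut vertex.
By contrast removing C leaves 1 component; it is not a cut vertex. No other vertex is a cut vertex either.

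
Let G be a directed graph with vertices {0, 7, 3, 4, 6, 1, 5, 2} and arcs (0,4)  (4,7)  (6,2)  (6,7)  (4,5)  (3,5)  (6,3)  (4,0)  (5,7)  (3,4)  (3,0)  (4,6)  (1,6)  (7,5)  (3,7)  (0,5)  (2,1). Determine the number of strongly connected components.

{0, 1, 2, 3, 4, 6} are all mutually reachable — one SCC of size 6.
{5, 7} are all mutually reachable — one SCC of size 2.
That gives 2 strongly connected components.

2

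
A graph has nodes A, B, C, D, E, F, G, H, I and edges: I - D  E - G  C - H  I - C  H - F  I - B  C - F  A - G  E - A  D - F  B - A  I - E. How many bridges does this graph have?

0

The edges on the cycle I-B-A-G-E-I are not bridges since each lies on that cycle.
Every edge lies on some cycle, so there are no bridges.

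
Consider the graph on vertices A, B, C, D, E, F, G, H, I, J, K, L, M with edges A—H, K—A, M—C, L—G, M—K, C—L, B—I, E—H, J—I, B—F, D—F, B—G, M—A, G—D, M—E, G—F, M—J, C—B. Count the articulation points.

Removing M increases the component count from 1 to 2, so M is a cut vertex.
By contrast removing C leaves 1 component; it is not a cut vertex. No other vertex is a cut vertex either.

1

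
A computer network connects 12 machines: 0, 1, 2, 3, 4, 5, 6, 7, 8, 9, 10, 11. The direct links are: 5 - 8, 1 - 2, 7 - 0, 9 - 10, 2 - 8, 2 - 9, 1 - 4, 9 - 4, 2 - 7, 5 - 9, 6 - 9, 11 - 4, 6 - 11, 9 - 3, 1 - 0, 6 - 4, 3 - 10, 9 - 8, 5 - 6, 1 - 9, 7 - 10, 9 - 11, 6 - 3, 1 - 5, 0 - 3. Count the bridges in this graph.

0

The edges on the cycle 1-2-7-0-3-9-5-1 are not bridges since each lies on that cycle.
Every edge lies on some cycle, so there are no bridges.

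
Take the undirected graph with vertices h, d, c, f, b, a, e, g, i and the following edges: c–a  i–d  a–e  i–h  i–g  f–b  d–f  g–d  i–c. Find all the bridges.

The edges on the cycle i-g-d-i are not bridges since each lies on that cycle.
But removing c–a disconnects c from a; removing d–f disconnects d from f; removing f–b disconnects f from b; removing i–c disconnects i from c — these are bridges.
In total 6 edges are bridges.

a-c, a-e, b-f, c-i, d-f, h-i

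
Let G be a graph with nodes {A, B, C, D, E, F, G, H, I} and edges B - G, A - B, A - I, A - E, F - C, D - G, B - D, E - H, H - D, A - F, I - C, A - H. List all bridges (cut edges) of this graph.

The edges on the cycle A-F-C-I-A are not bridges since each lies on that cycle.
Every edge lies on some cycle, so there are no bridges.

none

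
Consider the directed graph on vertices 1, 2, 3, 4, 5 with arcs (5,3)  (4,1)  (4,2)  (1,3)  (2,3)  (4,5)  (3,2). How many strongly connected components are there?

{2, 3} are all mutually reachable — one SCC of size 2.
{5} is an SCC by itself.
{1} is an SCC by itself.
{4} is an SCC by itself.
That gives 4 strongly connected components.

4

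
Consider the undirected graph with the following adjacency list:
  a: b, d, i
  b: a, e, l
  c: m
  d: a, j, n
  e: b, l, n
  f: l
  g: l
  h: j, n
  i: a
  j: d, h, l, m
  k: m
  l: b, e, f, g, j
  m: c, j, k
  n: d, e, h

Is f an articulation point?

No

Deleting f leaves 1 component (was 1), so f is not a cut vertex.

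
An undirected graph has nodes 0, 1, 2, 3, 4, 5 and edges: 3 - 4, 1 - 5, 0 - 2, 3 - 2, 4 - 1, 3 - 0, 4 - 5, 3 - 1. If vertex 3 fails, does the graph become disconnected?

Deleting 3 raises the number of components from 1 to 2, so 3 is a cut vertex.

Yes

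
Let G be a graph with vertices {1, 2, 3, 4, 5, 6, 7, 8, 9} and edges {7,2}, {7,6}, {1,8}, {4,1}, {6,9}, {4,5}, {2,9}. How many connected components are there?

3 is isolated — a component by itself.
Starting from 1 we can reach 1, 4, 5, 8. That is one component of size 4.
Starting from 2 we can reach 2, 6, 7, 9. That is one component of size 4.
Total: 3 components.

3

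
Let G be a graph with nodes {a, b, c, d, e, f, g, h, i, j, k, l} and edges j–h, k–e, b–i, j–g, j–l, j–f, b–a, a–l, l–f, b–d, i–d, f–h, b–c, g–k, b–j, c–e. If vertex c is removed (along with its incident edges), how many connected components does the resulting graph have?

With c gone, the remaining components are: {a, b, d, e, f, g, h, i, j, k, l}.
That is 1 component.

1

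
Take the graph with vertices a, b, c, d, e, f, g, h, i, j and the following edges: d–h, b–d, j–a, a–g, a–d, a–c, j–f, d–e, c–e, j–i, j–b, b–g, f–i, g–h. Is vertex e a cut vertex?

No

Deleting e leaves 1 component (was 1) (its neighbors c, d remain connected to each other), so e is not a cut vertex.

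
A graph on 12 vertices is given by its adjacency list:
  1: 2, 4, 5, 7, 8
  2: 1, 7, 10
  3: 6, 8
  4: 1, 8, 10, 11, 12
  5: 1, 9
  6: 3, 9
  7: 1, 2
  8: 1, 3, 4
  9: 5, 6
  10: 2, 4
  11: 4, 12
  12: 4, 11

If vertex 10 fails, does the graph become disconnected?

No

Deleting 10 leaves 1 component (was 1) (its neighbors 2, 4 remain connected to each other), so 10 is not a cut vertex.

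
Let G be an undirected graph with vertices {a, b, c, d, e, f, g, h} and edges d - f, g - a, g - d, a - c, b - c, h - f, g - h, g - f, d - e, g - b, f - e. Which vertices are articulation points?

g

Removing g increases the component count from 1 to 2, so g is a cut vertex.
By contrast removing a leaves 1 component; it is not a cut vertex. No other vertex is a cut vertex either.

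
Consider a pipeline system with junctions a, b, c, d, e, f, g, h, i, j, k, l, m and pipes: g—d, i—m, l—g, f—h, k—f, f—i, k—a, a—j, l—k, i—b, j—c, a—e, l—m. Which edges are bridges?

The edges on the cycle l-k-f-i-m-l are not bridges since each lies on that cycle.
But removing l—g disconnects l from g; removing g—d disconnects g from d; removing i—b disconnects i from b; removing f—h disconnects f from h — these are bridges.
In total 8 edges are bridges.

a-e, a-j, a-k, b-i, c-j, d-g, f-h, g-l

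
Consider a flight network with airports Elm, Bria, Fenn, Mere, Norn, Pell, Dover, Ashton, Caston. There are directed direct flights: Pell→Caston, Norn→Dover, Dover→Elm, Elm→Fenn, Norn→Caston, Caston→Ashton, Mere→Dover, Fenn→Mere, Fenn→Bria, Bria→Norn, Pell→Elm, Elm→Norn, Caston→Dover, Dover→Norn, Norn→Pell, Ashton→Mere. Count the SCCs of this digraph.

{Elm, Bria, Fenn, Mere, Norn, Pell, Dover, Ashton, Caston} are all mutually reachable — one SCC of size 9.
That gives 1 strongly connected component.

1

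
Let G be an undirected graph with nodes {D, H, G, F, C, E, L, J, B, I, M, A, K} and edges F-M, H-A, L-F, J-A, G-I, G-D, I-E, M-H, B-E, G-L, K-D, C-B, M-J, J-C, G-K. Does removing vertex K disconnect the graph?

Deleting K leaves 1 component (was 1) (its neighbors D, G remain connected to each other), so K is not a cut vertex.

No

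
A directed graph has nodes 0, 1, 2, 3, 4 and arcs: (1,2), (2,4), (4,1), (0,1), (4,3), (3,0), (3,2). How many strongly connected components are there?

{0, 1, 2, 3, 4} are all mutually reachable — one SCC of size 5.
That gives 1 strongly connected component.

1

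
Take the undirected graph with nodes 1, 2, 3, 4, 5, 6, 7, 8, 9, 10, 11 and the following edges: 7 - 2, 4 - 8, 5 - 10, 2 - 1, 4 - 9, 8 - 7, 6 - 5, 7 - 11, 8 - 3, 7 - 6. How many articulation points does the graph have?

6

Removing 2 increases the component count from 1 to 2, so 2 is a cut vertex.
Removing 4 increases the component count from 1 to 2, so 4 is a cut vertex.
Removing 5 increases the component count from 1 to 2, so 5 is a cut vertex.
Likewise 6, 7, 8 are cut vertices.
By contrast removing 10 leaves 1 component; it is not a cut vertex. No other vertex is a cut vertex either.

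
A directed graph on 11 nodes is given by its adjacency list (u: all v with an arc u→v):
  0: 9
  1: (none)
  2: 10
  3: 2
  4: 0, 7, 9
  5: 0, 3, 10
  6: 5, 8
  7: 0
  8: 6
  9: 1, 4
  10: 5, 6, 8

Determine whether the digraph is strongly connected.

No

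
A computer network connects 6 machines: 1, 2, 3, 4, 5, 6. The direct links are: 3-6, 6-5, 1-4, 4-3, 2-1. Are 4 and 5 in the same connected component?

From 4 we can reach 1, 2, 3, 4, 5, 6, which includes 5.

Yes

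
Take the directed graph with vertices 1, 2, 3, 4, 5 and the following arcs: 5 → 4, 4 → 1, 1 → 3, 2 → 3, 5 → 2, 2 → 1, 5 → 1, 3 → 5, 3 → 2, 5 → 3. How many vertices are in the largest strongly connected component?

{1, 2, 3, 4, 5} are all mutually reachable — one SCC of size 5.
The largest has 5 vertices.

5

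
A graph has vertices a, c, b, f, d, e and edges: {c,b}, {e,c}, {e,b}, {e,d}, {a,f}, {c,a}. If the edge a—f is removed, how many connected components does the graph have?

Before removal there is 1 component.
a—f is a bridge — removing it separates a's side from f's side.
After removal: 2 components.

2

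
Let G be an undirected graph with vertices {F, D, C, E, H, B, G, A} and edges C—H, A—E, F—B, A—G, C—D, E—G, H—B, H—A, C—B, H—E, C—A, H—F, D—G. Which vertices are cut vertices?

Removing G, for instance, still leaves 1 component. No single vertex removal increases the component count — the graph has no articulation points.

none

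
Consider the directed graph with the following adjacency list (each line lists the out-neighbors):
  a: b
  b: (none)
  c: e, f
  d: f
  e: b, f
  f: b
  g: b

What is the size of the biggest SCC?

{e} is an SCC by itself.
{b} is an SCC by itself.
{f} is an SCC by itself.
{d} is an SCC by itself.
{c} is an SCC by itself.
(and 2 more singleton SCCs)
The largest has 1 vertex.

1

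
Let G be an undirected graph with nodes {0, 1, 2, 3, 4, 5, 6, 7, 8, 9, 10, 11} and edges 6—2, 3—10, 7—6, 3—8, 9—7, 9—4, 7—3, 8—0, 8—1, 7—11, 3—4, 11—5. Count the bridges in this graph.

8

The edges on the cycle 9-7-3-4-9 are not bridges since each lies on that cycle.
But removing 1—8 disconnects 1 from 8; removing 8—0 disconnects 8 from 0; removing 7—6 disconnects 7 from 6; removing 2—6 disconnects 2 from 6 — these are bridges.
In total 8 edges are bridges.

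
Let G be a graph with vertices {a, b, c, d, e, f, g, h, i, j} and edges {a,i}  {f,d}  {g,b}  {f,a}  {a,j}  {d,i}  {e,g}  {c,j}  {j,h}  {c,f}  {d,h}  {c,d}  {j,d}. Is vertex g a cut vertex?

Deleting g raises the number of components from 2 to 3, so g is a cut vertex.

Yes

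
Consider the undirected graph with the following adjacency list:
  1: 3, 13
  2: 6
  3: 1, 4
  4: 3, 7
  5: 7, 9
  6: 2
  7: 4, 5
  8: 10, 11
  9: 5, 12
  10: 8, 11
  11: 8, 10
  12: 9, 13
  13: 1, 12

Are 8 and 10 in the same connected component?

From 8 we can reach 8, 10, 11, which includes 10.

Yes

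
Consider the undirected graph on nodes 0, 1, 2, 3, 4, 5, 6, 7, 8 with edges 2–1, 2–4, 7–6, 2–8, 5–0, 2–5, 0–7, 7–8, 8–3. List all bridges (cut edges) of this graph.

1-2, 2-4, 3-8, 6-7

The edges on the cycle 2-5-0-7-8-2 are not bridges since each lies on that cycle.
But removing 7–6 disconnects 7 from 6; removing 8–3 disconnects 8 from 3; removing 2–4 disconnects 2 from 4; removing 2–1 disconnects 2 from 1 — these are bridges.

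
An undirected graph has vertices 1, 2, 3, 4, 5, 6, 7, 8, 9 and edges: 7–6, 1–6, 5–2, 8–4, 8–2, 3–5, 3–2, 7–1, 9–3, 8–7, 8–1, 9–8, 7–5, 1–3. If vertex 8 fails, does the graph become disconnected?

Yes

Deleting 8 raises the number of components from 1 to 2, so 8 is a cut vertex.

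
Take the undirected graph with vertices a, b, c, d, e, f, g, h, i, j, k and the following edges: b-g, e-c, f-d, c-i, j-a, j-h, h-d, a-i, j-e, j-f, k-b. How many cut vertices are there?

2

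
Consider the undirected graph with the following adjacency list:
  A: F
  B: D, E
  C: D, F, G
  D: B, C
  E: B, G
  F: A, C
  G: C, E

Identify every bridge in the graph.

A-F, C-F

The edges on the cycle B-E-G-C-D-B are not bridges since each lies on that cycle.
But removing F-A disconnects F from A; removing C-F disconnects C from F — these are bridges.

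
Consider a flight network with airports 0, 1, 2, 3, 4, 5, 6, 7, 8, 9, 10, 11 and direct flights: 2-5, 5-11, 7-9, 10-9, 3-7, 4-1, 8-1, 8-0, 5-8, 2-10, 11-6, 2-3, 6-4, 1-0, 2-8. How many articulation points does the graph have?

1

Removing 2 increases the component count from 1 to 2, so 2 is a cut vertex.
By contrast removing 8 leaves 1 component; it is not a cut vertex. No other vertex is a cut vertex either.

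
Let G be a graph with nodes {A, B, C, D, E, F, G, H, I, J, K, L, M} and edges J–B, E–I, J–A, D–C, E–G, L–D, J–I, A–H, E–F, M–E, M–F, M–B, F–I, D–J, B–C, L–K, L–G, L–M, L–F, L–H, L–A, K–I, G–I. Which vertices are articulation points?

none

Removing E, for instance, still leaves 1 component. No single vertex removal increases the component count — the graph has no articulation points.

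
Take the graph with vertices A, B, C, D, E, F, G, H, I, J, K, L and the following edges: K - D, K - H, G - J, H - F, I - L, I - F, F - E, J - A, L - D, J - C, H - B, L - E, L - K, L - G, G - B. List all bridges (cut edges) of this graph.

A-J, C-J, G-J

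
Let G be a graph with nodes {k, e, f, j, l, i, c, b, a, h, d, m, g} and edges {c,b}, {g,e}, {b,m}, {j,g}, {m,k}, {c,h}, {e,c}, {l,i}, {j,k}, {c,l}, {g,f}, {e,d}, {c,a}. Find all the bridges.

The edges on the cycle j-g-e-c-b-m-k-j are not bridges since each lies on that cycle.
But removing d - e disconnects d from e; removing c - l disconnects c from l; removing a - c disconnects a from c; removing i - l disconnects i from l — these are bridges.
In total 6 edges are bridges.

a-c, c-h, c-l, d-e, f-g, i-l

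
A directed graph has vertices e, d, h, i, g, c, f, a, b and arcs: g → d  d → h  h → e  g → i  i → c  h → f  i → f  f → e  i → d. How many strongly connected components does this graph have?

{b} is an SCC by itself.
{a} is an SCC by itself.
{e} is an SCC by itself.
{i} is an SCC by itself.
{h} is an SCC by itself.
(and 4 more singleton SCCs)
That gives 9 strongly connected components.

9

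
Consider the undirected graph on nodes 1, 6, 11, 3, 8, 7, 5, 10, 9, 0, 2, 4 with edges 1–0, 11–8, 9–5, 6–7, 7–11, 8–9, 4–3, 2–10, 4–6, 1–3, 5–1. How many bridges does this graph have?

2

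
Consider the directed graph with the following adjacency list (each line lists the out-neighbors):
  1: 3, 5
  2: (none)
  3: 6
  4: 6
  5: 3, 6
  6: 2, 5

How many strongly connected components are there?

4

{3, 5, 6} are all mutually reachable — one SCC of size 3.
{4} is an SCC by itself.
{1} is an SCC by itself.
{2} is an SCC by itself.
That gives 4 strongly connected components.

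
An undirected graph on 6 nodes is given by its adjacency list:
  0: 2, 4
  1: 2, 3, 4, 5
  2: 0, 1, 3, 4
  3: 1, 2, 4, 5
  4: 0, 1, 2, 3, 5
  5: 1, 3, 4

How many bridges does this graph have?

0

The edges on the cycle 4-5-1-4 are not bridges since each lies on that cycle.
Every edge lies on some cycle, so there are no bridges.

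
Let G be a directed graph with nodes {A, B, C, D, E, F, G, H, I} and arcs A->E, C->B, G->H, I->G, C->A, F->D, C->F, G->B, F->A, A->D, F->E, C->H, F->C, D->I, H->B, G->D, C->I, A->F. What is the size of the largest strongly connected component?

3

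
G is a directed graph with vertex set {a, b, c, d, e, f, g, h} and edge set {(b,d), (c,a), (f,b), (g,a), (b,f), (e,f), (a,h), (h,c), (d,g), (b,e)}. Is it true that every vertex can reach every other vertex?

There is no directed path from g to d, so the graph is not strongly connected.

No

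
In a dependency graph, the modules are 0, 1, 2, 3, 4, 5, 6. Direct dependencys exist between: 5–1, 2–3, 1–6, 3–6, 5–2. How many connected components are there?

3

4 is isolated — a component by itself.
0 is isolated — a component by itself.
Starting from 1 we can reach 1, 2, 3, 5, 6. That is one component of size 5.
Total: 3 components.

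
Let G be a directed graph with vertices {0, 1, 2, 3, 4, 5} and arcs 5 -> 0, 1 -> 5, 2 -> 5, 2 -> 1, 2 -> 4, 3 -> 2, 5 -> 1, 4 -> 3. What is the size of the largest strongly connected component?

3

{2, 3, 4} are all mutually reachable — one SCC of size 3.
{1, 5} are all mutually reachable — one SCC of size 2.
{0} is an SCC by itself.
The largest has 3 vertices.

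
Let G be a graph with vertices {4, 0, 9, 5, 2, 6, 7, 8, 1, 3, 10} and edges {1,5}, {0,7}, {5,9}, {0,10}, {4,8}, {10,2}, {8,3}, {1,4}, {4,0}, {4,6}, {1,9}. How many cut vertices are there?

Removing 0 increases the component count from 1 to 3, so 0 is a cut vertex.
Removing 1 increases the component count from 1 to 2, so 1 is a cut vertex.
Removing 4 increases the component count from 1 to 4, so 4 is a cut vertex.
Likewise 8, 10 are cut vertices.
By contrast removing 9 leaves 1 component; it is not a cut vertex. No other vertex is a cut vertex either.

5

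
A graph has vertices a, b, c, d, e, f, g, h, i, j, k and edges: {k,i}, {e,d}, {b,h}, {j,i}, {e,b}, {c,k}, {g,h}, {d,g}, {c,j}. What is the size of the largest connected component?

5

a is isolated — a component by itself.
f is isolated — a component by itself.
Starting from c we can reach c, i, j, k. That is one component of size 4.
Starting from b we can reach b, d, e, g, h. That is one component of size 5.
The largest has 5 vertices.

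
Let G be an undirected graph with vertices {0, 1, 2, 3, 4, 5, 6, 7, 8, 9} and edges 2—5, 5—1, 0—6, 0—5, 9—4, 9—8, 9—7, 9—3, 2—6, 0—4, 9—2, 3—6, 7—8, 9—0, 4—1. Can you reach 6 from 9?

Yes

From 9 we can reach 0, 1, 2, 3, 4, 5, 6, 7, 8, 9, which includes 6.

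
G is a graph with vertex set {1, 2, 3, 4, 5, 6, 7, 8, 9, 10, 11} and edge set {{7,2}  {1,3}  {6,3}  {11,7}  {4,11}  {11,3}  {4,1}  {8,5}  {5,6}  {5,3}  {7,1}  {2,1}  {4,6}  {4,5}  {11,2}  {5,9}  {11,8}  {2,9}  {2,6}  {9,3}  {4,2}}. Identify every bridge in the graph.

none

The edges on the cycle 11-7-2-9-5-8-11 are not bridges since each lies on that cycle.
Every edge lies on some cycle, so there are no bridges.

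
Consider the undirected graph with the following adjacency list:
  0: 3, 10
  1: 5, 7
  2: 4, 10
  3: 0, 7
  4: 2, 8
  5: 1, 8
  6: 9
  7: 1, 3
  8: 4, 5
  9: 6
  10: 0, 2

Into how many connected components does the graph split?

2

Starting from 6 we can reach 6, 9. That is one component of size 2.
Starting from 0 we can reach 0, 1, 2, 3, 4, 5, 7, 8, 10. That is one component of size 9.
Total: 2 components.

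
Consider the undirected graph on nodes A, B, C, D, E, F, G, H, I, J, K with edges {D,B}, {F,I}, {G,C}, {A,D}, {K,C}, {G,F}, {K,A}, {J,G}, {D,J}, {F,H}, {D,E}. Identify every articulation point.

D, F, G

Removing D increases the component count from 1 to 3, so D is a cut vertex.
Removing F increases the component count from 1 to 3, so F is a cut vertex.
Removing G increases the component count from 1 to 2, so G is a cut vertex.
By contrast removing J leaves 1 component; it is not a cut vertex. No other vertex is a cut vertex either.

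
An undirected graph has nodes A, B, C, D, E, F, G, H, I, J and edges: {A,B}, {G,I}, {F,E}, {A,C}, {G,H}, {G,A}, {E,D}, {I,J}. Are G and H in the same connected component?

From G we can reach A, B, C, G, H, I, J, which includes H.

Yes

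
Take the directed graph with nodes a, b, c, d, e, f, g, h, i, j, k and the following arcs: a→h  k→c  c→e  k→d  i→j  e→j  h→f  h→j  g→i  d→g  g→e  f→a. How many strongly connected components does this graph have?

{a, f, h} are all mutually reachable — one SCC of size 3.
{d} is an SCC by itself.
{k} is an SCC by itself.
{j} is an SCC by itself.
{c} is an SCC by itself.
(and 4 more singleton SCCs)
That gives 9 strongly connected components.

9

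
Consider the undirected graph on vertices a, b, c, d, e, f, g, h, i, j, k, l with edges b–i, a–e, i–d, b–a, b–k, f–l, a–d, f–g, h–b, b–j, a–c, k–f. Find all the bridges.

The edges on the cycle b-a-d-i-b are not bridges since each lies on that cycle.
But removing k–f disconnects k from f; removing l–f disconnects l from f; removing b–k disconnects b from k; removing e–a disconnects e from a — these are bridges.
In total 8 edges are bridges.

a-c, a-e, b-h, b-j, b-k, f-g, f-k, f-l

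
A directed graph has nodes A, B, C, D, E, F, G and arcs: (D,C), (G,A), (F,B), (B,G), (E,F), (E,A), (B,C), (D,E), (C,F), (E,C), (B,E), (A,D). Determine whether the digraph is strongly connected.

From F we can reach every vertex (A, B, C, D, E, F, G), and every vertex can reach F (A, B, C, D, E, F, G). So the whole graph is one strongly connected component.

Yes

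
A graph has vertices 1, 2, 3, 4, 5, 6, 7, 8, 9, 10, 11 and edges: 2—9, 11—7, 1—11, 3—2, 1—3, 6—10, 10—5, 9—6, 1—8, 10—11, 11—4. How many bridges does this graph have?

4

The edges on the cycle 1-3-2-9-6-10-11-1 are not bridges since each lies on that cycle.
But removing 1—8 disconnects 1 from 8; removing 7—11 disconnects 7 from 11; removing 4—11 disconnects 4 from 11; removing 5—10 disconnects 5 from 10 — these are bridges.
That makes 4 bridges.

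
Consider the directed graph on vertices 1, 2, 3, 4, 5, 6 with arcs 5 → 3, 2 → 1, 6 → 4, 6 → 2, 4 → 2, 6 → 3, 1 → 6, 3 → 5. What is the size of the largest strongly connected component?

4

{1, 2, 4, 6} are all mutually reachable — one SCC of size 4.
{3, 5} are all mutually reachable — one SCC of size 2.
The largest has 4 vertices.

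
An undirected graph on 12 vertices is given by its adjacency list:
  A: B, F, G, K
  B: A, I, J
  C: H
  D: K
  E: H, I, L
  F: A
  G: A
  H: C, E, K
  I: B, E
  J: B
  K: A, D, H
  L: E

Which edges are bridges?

A-F, A-G, B-J, C-H, D-K, E-L

The edges on the cycle A-B-I-E-H-K-A are not bridges since each lies on that cycle.
But removing B-J disconnects B from J; removing A-G disconnects A from G; removing A-F disconnects A from F; removing C-H disconnects C from H — these are bridges.
In total 6 edges are bridges.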